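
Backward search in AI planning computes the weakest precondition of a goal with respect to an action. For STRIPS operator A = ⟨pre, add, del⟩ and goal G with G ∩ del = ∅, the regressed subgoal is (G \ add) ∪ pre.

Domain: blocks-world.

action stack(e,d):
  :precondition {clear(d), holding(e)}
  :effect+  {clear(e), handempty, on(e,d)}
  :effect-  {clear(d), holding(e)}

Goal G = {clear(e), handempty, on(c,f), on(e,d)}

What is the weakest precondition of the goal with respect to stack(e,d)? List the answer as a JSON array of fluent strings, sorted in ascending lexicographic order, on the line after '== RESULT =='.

Compute (G \ add) ∪ pre:
  G ∩ del = {}  (empty — regression defined)
  G \ add = {clear(e), handempty, on(c,f), on(e,d)} \ {clear(e), handempty, on(e,d)} = {on(c,f)}
  ∪ pre   = {on(c,f)} ∪ {clear(d), holding(e)}
          = {clear(d), holding(e), on(c,f)}

== RESULT ==
["clear(d)", "holding(e)", "on(c,f)"]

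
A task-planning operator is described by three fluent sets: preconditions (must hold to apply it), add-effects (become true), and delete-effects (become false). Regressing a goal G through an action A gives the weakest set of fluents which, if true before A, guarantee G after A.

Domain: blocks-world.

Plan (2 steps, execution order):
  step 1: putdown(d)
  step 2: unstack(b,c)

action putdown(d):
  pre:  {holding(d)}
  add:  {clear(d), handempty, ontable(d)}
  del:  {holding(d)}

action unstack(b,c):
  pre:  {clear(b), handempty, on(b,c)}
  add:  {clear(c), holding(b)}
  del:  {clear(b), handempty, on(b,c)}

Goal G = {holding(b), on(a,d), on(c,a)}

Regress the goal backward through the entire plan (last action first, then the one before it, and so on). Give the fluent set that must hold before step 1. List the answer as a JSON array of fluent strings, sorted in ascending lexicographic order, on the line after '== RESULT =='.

Regress step by step:
  through step 2 (unstack(b,c)): drop {holding(b)}, keep {on(a,d), on(c,a)}, require {clear(b), handempty, on(b,c)}
    → {clear(b), handempty, on(a,d), on(b,c), on(c,a)}
  through step 1 (putdown(d)): drop {handempty}, keep {clear(b), on(a,d), on(b,c), on(c,a)}, require {holding(d)}
    → {clear(b), holding(d), on(a,d), on(b,c), on(c,a)}

== RESULT ==
["clear(b)", "holding(d)", "on(a,d)", "on(b,c)", "on(c,a)"]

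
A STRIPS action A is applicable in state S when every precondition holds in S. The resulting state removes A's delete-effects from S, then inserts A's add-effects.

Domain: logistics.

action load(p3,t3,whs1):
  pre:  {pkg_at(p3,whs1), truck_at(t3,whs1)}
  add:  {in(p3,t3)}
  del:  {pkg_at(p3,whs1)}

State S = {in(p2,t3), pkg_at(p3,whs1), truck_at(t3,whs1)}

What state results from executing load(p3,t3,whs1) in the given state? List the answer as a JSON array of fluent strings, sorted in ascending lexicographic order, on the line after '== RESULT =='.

Compute (S \ del) ∪ add:
  pre ⊆ S: {pkg_at(p3,whs1), truck_at(t3,whs1)} ⊆ S  — applicable
  S \ del = {in(p2,t3), truck_at(t3,whs1)}
  ∪ add   = {in(p2,t3), in(p3,t3), truck_at(t3,whs1)}

== RESULT ==
["in(p2,t3)", "in(p3,t3)", "truck_at(t3,whs1)"]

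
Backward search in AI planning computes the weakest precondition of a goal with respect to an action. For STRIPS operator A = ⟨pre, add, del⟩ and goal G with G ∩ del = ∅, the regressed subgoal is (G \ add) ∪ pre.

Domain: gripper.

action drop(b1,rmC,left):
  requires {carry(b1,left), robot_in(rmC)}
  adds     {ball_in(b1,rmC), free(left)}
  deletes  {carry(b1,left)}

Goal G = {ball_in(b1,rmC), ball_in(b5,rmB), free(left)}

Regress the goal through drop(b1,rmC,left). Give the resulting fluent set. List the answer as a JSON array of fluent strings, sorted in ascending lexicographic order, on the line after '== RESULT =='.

Regress:
  G ∩ del = {}  (empty — regression defined)
  G \ add = {ball_in(b1,rmC), ball_in(b5,rmB), free(left)} \ {ball_in(b1,rmC), free(left)} = {ball_in(b5,rmB)}
  ∪ pre   = {ball_in(b5,rmB)} ∪ {carry(b1,left), robot_in(rmC)}
          = {ball_in(b5,rmB), carry(b1,left), robot_in(rmC)}

== RESULT ==
["ball_in(b5,rmB)", "carry(b1,left)", "robot_in(rmC)"]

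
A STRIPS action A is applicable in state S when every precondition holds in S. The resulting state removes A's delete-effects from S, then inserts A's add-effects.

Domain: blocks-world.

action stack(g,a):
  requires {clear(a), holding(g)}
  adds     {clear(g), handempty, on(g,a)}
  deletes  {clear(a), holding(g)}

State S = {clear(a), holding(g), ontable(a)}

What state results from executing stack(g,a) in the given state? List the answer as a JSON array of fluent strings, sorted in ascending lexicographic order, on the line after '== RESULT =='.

Progress:
  pre ⊆ S: {clear(a), holding(g)} ⊆ S  — applicable
  S \ del = {ontable(a)}
  ∪ add   = {clear(g), handempty, on(g,a), ontable(a)}

== RESULT ==
["clear(g)", "handempty", "on(g,a)", "ontable(a)"]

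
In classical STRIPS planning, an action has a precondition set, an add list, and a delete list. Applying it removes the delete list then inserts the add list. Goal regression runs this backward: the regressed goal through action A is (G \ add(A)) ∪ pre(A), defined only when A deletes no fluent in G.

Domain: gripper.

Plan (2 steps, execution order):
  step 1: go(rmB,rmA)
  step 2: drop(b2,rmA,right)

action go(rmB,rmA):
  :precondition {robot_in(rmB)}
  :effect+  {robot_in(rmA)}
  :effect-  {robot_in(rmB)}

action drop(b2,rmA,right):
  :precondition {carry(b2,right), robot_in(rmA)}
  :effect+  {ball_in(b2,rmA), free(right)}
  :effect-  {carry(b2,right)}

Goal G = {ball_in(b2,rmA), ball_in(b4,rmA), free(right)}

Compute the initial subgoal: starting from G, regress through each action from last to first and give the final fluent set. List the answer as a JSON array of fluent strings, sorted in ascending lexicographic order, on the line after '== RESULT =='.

Work backward from the goal:
  through step 2 (drop(b2,rmA,right)): drop {ball_in(b2,rmA), free(right)}, keep {ball_in(b4,rmA)}, require {carry(b2,right), robot_in(rmA)}
    → {ball_in(b4,rmA), carry(b2,right), robot_in(rmA)}
  through step 1 (go(rmB,rmA)): drop {robot_in(rmA)}, keep {ball_in(b4,rmA), carry(b2,right)}, require {robot_in(rmB)}
    → {ball_in(b4,rmA), carry(b2,right), robot_in(rmB)}

== RESULT ==
["ball_in(b4,rmA)", "carry(b2,right)", "robot_in(rmB)"]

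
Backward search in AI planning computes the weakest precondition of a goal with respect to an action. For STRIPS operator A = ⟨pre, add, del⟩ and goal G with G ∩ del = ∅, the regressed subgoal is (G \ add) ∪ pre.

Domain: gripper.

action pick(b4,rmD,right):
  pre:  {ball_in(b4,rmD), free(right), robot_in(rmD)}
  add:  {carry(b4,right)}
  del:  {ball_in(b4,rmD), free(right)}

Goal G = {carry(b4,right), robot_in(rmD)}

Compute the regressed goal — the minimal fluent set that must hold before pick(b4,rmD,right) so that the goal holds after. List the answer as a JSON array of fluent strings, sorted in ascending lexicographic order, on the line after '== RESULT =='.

Compute (G \ add) ∪ pre:
  G ∩ del = {}  (empty — regression defined)
  G \ add = {carry(b4,right), robot_in(rmD)} \ {carry(b4,right)} = {robot_in(rmD)}
  ∪ pre   = {robot_in(rmD)} ∪ {ball_in(b4,rmD), free(right), robot_in(rmD)}
          = {ball_in(b4,rmD), free(right), robot_in(rmD)}

== RESULT ==
["ball_in(b4,rmD)", "free(right)", "robot_in(rmD)"]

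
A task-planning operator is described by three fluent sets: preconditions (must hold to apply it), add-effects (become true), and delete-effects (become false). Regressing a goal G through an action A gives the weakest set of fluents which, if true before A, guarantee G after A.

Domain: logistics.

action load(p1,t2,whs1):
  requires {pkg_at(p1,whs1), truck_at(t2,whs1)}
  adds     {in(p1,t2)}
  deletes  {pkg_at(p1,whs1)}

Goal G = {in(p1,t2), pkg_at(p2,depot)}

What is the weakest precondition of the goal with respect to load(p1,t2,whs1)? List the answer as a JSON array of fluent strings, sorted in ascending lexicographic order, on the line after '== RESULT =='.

Compute (G \ add) ∪ pre:
  G ∩ del = {}  (empty — regression defined)
  G \ add = {in(p1,t2), pkg_at(p2,depot)} \ {in(p1,t2)} = {pkg_at(p2,depot)}
  ∪ pre   = {pkg_at(p2,depot)} ∪ {pkg_at(p1,whs1), truck_at(t2,whs1)}
          = {pkg_at(p1,whs1), pkg_at(p2,depot), truck_at(t2,whs1)}

== RESULT ==
["pkg_at(p1,whs1)", "pkg_at(p2,depot)", "truck_at(t2,whs1)"]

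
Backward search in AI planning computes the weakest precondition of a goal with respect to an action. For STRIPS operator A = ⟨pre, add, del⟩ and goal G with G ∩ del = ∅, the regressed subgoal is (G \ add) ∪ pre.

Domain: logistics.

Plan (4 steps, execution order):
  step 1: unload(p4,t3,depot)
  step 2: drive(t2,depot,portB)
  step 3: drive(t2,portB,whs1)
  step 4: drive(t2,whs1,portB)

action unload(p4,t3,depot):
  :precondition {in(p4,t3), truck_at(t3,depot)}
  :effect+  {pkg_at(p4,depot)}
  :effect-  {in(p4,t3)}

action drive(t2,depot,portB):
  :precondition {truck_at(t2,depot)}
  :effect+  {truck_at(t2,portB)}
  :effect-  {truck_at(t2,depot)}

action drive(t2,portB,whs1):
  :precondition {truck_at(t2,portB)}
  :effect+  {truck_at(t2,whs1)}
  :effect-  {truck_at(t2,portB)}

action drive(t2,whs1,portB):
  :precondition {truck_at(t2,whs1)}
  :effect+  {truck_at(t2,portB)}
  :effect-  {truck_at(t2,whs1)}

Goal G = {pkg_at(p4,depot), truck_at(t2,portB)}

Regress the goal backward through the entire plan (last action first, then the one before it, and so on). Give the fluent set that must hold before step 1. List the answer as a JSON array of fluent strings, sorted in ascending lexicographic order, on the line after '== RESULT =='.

Regress step by step:
  through step 4 (drive(t2,whs1,portB)): drop {truck_at(t2,portB)}, keep {pkg_at(p4,depot)}, require {truck_at(t2,whs1)}
    → {pkg_at(p4,depot), truck_at(t2,whs1)}
  through step 3 (drive(t2,portB,whs1)): drop {truck_at(t2,whs1)}, keep {pkg_at(p4,depot)}, require {truck_at(t2,portB)}
    → {pkg_at(p4,depot), truck_at(t2,portB)}
  through step 2 (drive(t2,depot,portB)): drop {truck_at(t2,portB)}, keep {pkg_at(p4,depot)}, require {truck_at(t2,depot)}
    → {pkg_at(p4,depot), truck_at(t2,depot)}
  through step 1 (unload(p4,t3,depot)): drop {pkg_at(p4,depot)}, keep {truck_at(t2,depot)}, require {in(p4,t3), truck_at(t3,depot)}
    → {in(p4,t3), truck_at(t2,depot), truck_at(t3,depot)}

== RESULT ==
["in(p4,t3)", "truck_at(t2,depot)", "truck_at(t3,depot)"]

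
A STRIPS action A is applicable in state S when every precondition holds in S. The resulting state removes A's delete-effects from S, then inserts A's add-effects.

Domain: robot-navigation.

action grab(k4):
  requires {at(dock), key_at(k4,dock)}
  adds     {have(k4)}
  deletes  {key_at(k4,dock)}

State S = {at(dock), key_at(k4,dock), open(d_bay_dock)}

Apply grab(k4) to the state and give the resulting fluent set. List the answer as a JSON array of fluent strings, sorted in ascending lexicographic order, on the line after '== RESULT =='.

Compute (S \ del) ∪ add:
  pre ⊆ S: {at(dock), key_at(k4,dock)} ⊆ S  — applicable
  S \ del = {at(dock), open(d_bay_dock)}
  ∪ add   = {at(dock), have(k4), open(d_bay_dock)}

== RESULT ==
["at(dock)", "have(k4)", "open(d_bay_dock)"]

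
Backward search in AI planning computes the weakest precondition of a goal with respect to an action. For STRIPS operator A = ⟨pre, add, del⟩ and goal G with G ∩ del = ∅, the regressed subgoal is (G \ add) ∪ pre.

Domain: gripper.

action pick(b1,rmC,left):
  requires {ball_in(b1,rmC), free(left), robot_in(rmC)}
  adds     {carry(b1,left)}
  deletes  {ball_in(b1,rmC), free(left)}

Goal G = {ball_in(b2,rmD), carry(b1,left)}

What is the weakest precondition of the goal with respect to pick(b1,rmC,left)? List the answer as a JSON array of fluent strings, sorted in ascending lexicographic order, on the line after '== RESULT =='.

Regress:
  G ∩ del = {}  (empty — regression defined)
  G \ add = {ball_in(b2,rmD), carry(b1,left)} \ {carry(b1,left)} = {ball_in(b2,rmD)}
  ∪ pre   = {ball_in(b2,rmD)} ∪ {ball_in(b1,rmC), free(left), robot_in(rmC)}
          = {ball_in(b1,rmC), ball_in(b2,rmD), free(left), robot_in(rmC)}

== RESULT ==
["ball_in(b1,rmC)", "ball_in(b2,rmD)", "free(left)", "robot_in(rmC)"]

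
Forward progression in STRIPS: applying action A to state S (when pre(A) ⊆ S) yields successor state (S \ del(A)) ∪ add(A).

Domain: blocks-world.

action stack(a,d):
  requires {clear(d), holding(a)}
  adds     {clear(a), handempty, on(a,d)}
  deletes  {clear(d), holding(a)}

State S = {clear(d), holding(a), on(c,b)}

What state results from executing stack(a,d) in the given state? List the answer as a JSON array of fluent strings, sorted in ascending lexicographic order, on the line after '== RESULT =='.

Progress:
  pre ⊆ S: {clear(d), holding(a)} ⊆ S  — applicable
  S \ del = {on(c,b)}
  ∪ add   = {clear(a), handempty, on(a,d), on(c,b)}

== RESULT ==
["clear(a)", "handempty", "on(a,d)", "on(c,b)"]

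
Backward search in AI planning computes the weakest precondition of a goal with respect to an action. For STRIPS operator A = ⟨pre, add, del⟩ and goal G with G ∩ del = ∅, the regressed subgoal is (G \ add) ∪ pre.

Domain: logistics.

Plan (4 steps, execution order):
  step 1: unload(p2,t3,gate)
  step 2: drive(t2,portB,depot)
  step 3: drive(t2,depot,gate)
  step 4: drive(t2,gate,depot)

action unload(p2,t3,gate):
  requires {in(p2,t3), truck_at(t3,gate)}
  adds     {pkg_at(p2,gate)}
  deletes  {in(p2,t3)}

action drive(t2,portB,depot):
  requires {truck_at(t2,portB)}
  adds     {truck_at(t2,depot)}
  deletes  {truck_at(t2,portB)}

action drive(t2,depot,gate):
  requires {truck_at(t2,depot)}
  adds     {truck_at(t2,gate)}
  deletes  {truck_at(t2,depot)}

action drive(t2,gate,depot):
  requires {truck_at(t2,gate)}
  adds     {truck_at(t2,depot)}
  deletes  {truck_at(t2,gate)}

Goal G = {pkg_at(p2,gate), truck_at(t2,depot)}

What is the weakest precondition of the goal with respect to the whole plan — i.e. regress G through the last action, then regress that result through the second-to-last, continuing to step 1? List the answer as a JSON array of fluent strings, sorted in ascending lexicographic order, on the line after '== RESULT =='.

Work backward from the goal:
  through step 4 (drive(t2,gate,depot)): drop {truck_at(t2,depot)}, keep {pkg_at(p2,gate)}, require {truck_at(t2,gate)}
    → {pkg_at(p2,gate), truck_at(t2,gate)}
  through step 3 (drive(t2,depot,gate)): drop {truck_at(t2,gate)}, keep {pkg_at(p2,gate)}, require {truck_at(t2,depot)}
    → {pkg_at(p2,gate), truck_at(t2,depot)}
  through step 2 (drive(t2,portB,depot)): drop {truck_at(t2,depot)}, keep {pkg_at(p2,gate)}, require {truck_at(t2,portB)}
    → {pkg_at(p2,gate), truck_at(t2,portB)}
  through step 1 (unload(p2,t3,gate)): drop {pkg_at(p2,gate)}, keep {truck_at(t2,portB)}, require {in(p2,t3), truck_at(t3,gate)}
    → {in(p2,t3), truck_at(t2,portB), truck_at(t3,gate)}

== RESULT ==
["in(p2,t3)", "truck_at(t2,portB)", "truck_at(t3,gate)"]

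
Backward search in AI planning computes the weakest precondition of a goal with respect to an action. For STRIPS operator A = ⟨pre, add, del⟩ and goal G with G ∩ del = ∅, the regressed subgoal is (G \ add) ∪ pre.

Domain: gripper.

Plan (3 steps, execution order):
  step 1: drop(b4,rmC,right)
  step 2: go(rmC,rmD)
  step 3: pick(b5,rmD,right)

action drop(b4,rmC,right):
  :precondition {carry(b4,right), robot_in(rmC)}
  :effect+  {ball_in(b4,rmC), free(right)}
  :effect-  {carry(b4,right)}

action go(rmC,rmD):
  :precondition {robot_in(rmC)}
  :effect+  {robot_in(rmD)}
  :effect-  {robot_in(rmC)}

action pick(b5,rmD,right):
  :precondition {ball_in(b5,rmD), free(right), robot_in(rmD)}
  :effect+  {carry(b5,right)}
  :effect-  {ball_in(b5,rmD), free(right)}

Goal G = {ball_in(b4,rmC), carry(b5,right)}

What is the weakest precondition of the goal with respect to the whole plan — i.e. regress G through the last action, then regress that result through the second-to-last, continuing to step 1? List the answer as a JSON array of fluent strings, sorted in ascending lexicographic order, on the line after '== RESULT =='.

Regress step by step:
  through step 3 (pick(b5,rmD,right)): drop {carry(b5,right)}, keep {ball_in(b4,rmC)}, require {ball_in(b5,rmD), free(right), robot_in(rmD)}
    → {ball_in(b4,rmC), ball_in(b5,rmD), free(right), robot_in(rmD)}
  through step 2 (go(rmC,rmD)): drop {robot_in(rmD)}, keep {ball_in(b4,rmC), ball_in(b5,rmD), free(right)}, require {robot_in(rmC)}
    → {ball_in(b4,rmC), ball_in(b5,rmD), free(right), robot_in(rmC)}
  through step 1 (drop(b4,rmC,right)): drop {ball_in(b4,rmC), free(right)}, keep {ball_in(b5,rmD), robot_in(rmC)}, require {carry(b4,right), robot_in(rmC)}
    → {ball_in(b5,rmD), carry(b4,right), robot_in(rmC)}

== RESULT ==
["ball_in(b5,rmD)", "carry(b4,right)", "robot_in(rmC)"]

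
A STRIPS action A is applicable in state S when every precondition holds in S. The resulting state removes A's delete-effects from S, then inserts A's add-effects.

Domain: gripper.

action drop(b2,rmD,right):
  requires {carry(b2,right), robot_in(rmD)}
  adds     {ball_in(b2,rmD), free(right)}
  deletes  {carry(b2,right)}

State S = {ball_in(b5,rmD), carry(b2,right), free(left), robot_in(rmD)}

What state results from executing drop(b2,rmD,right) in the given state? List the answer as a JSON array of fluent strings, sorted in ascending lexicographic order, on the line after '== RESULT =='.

Compute (S \ del) ∪ add:
  pre ⊆ S: {carry(b2,right), robot_in(rmD)} ⊆ S  — applicable
  S \ del = {ball_in(b5,rmD), free(left), robot_in(rmD)}
  ∪ add   = {ball_in(b2,rmD), ball_in(b5,rmD), free(left), free(right), robot_in(rmD)}

== RESULT ==
["ball_in(b2,rmD)", "ball_in(b5,rmD)", "free(left)", "free(right)", "robot_in(rmD)"]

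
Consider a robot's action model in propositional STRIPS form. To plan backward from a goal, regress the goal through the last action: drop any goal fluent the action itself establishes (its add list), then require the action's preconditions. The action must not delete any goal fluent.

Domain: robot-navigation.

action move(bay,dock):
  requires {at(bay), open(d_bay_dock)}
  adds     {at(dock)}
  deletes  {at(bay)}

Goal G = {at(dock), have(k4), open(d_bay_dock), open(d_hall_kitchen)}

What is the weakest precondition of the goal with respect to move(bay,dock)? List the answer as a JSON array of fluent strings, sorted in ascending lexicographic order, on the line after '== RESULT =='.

Regress:
  G ∩ del = {}  (empty — regression defined)
  G \ add = {at(dock), have(k4), open(d_bay_dock), open(d_hall_kitchen)} \ {at(dock)} = {have(k4), open(d_bay_dock), open(d_hall_kitchen)}
  ∪ pre   = {have(k4), open(d_bay_dock), open(d_hall_kitchen)} ∪ {at(bay), open(d_bay_dock)}
          = {at(bay), have(k4), open(d_bay_dock), open(d_hall_kitchen)}

== RESULT ==
["at(bay)", "have(k4)", "open(d_bay_dock)", "open(d_hall_kitchen)"]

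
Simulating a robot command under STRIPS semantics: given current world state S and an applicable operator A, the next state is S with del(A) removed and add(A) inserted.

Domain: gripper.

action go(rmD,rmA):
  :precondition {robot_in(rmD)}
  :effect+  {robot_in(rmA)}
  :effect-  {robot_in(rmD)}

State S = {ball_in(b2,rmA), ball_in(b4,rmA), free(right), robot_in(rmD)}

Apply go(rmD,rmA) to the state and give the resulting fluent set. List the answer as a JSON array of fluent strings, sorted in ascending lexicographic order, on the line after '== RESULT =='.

Progress:
  pre ⊆ S: {robot_in(rmD)} ⊆ S  — applicable
  S \ del = {ball_in(b2,rmA), ball_in(b4,rmA), free(right)}
  ∪ add   = {ball_in(b2,rmA), ball_in(b4,rmA), free(right), robot_in(rmA)}

== RESULT ==
["ball_in(b2,rmA)", "ball_in(b4,rmA)", "free(right)", "robot_in(rmA)"]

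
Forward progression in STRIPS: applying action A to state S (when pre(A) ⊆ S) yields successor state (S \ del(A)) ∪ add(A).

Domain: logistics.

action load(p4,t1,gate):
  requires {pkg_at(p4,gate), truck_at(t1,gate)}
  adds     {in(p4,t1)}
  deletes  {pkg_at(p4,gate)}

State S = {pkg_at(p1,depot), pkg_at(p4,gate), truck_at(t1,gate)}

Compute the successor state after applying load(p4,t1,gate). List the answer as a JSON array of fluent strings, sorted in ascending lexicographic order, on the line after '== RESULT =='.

Progress:
  pre ⊆ S: {pkg_at(p4,gate), truck_at(t1,gate)} ⊆ S  — applicable
  S \ del = {pkg_at(p1,depot), truck_at(t1,gate)}
  ∪ add   = {in(p4,t1), pkg_at(p1,depot), truck_at(t1,gate)}

== RESULT ==
["in(p4,t1)", "pkg_at(p1,depot)", "truck_at(t1,gate)"]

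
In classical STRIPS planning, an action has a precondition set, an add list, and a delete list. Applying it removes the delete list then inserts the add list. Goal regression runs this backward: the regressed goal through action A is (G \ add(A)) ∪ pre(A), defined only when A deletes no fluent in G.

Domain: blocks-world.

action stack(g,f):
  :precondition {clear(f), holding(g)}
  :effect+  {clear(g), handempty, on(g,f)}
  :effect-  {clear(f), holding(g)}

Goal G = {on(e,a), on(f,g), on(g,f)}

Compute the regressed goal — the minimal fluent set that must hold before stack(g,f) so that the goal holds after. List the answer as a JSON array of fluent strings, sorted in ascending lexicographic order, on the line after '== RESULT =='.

Regress:
  G ∩ del = {}  (empty — regression defined)
  G \ add = {on(e,a), on(f,g), on(g,f)} \ {clear(g), handempty, on(g,f)} = {on(e,a), on(f,g)}
  ∪ pre   = {on(e,a), on(f,g)} ∪ {clear(f), holding(g)}
          = {clear(f), holding(g), on(e,a), on(f,g)}

== RESULT ==
["clear(f)", "holding(g)", "on(e,a)", "on(f,g)"]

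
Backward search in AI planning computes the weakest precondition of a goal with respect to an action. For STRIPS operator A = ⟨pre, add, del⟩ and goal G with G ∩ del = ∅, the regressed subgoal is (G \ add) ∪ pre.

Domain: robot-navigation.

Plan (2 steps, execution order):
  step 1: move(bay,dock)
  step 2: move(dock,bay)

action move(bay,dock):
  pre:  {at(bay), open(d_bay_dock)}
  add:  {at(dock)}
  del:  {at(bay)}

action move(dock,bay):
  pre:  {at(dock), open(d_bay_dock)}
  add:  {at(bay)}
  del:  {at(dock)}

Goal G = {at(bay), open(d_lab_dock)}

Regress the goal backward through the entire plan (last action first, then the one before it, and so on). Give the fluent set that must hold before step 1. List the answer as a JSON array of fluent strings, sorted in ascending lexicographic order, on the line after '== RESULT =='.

Regress step by step:
  through step 2 (move(dock,bay)): drop {at(bay)}, keep {open(d_lab_dock)}, require {at(dock), open(d_bay_dock)}
    → {at(dock), open(d_bay_dock), open(d_lab_dock)}
  through step 1 (move(bay,dock)): drop {at(dock)}, keep {open(d_bay_dock), open(d_lab_dock)}, require {at(bay), open(d_bay_dock)}
    → {at(bay), open(d_bay_dock), open(d_lab_dock)}

== RESULT ==
["at(bay)", "open(d_bay_dock)", "open(d_lab_dock)"]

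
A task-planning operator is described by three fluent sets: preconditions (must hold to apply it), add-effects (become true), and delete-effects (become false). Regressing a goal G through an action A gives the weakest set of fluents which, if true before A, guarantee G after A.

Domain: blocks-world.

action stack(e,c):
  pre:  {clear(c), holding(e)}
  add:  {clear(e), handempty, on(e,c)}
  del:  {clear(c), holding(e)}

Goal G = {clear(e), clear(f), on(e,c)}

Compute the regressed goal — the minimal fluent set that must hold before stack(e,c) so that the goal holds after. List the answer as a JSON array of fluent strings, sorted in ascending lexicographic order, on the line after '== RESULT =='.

Regress:
  G ∩ del = {}  (empty — regression defined)
  G \ add = {clear(e), clear(f), on(e,c)} \ {clear(e), handempty, on(e,c)} = {clear(f)}
  ∪ pre   = {clear(f)} ∪ {clear(c), holding(e)}
          = {clear(c), clear(f), holding(e)}

== RESULT ==
["clear(c)", "clear(f)", "holding(e)"]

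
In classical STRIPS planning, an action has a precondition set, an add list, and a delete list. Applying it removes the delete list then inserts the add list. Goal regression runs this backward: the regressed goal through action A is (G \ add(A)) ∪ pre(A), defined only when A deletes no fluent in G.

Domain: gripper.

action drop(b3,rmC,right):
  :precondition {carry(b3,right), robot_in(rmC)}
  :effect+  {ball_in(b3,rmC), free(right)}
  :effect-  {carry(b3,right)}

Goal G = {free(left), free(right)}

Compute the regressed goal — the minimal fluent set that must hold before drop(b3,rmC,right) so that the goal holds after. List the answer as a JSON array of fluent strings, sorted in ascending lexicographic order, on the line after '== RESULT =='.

Compute (G \ add) ∪ pre:
  G ∩ del = {}  (empty — regression defined)
  G \ add = {free(left), free(right)} \ {ball_in(b3,rmC), free(right)} = {free(left)}
  ∪ pre   = {free(left)} ∪ {carry(b3,right), robot_in(rmC)}
          = {carry(b3,right), free(left), robot_in(rmC)}

== RESULT ==
["carry(b3,right)", "free(left)", "robot_in(rmC)"]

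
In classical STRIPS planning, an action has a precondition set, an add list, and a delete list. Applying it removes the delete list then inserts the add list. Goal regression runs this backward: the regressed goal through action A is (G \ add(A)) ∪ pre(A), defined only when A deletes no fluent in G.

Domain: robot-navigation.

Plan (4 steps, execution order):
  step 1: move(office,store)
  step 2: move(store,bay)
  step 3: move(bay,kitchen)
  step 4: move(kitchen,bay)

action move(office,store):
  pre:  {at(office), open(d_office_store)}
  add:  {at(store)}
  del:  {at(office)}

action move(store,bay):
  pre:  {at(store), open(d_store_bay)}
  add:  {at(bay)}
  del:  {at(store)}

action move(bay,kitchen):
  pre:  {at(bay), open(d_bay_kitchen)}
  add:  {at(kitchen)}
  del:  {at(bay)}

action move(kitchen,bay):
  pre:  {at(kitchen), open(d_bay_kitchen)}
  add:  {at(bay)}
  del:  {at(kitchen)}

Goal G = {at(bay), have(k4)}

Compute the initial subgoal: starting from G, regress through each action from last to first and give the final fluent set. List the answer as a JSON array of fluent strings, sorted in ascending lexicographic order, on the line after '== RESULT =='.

Work backward from the goal:
  through step 4 (move(kitchen,bay)): drop {at(bay)}, keep {have(k4)}, require {at(kitchen), open(d_bay_kitchen)}
    → {at(kitchen), have(k4), open(d_bay_kitchen)}
  through step 3 (move(bay,kitchen)): drop {at(kitchen)}, keep {have(k4), open(d_bay_kitchen)}, require {at(bay), open(d_bay_kitchen)}
    → {at(bay), have(k4), open(d_bay_kitchen)}
  through step 2 (move(store,bay)): drop {at(bay)}, keep {have(k4), open(d_bay_kitchen)}, require {at(store), open(d_store_bay)}
    → {at(store), have(k4), open(d_bay_kitchen), open(d_store_bay)}
  through step 1 (move(office,store)): drop {at(store)}, keep {have(k4), open(d_bay_kitchen), open(d_store_bay)}, require {at(office), open(d_office_store)}
    → {at(office), have(k4), open(d_bay_kitchen), open(d_office_store), open(d_store_bay)}

== RESULT ==
["at(office)", "have(k4)", "open(d_bay_kitchen)", "open(d_office_store)", "open(d_store_bay)"]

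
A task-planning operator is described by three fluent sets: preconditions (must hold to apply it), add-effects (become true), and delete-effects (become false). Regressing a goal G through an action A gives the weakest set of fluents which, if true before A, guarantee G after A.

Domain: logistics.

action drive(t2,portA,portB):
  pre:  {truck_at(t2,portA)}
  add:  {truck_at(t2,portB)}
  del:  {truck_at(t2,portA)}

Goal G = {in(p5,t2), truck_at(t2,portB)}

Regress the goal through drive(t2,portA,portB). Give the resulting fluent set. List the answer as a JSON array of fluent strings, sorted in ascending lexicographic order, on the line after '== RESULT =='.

Compute (G \ add) ∪ pre:
  G ∩ del = {}  (empty — regression defined)
  G \ add = {in(p5,t2), truck_at(t2,portB)} \ {truck_at(t2,portB)} = {in(p5,t2)}
  ∪ pre   = {in(p5,t2)} ∪ {truck_at(t2,portA)}
          = {in(p5,t2), truck_at(t2,portA)}

== RESULT ==
["in(p5,t2)", "truck_at(t2,portA)"]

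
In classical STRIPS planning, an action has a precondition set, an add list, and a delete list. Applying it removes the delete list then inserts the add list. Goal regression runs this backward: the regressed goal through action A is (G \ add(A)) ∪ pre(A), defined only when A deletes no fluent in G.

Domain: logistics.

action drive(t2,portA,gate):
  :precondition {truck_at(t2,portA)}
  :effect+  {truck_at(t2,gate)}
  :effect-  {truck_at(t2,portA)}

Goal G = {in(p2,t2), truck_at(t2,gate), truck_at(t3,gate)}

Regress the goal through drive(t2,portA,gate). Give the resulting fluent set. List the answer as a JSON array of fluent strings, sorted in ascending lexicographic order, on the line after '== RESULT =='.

Compute (G \ add) ∪ pre:
  G ∩ del = {}  (empty — regression defined)
  G \ add = {in(p2,t2), truck_at(t2,gate), truck_at(t3,gate)} \ {truck_at(t2,gate)} = {in(p2,t2), truck_at(t3,gate)}
  ∪ pre   = {in(p2,t2), truck_at(t3,gate)} ∪ {truck_at(t2,portA)}
          = {in(p2,t2), truck_at(t2,portA), truck_at(t3,gate)}

== RESULT ==
["in(p2,t2)", "truck_at(t2,portA)", "truck_at(t3,gate)"]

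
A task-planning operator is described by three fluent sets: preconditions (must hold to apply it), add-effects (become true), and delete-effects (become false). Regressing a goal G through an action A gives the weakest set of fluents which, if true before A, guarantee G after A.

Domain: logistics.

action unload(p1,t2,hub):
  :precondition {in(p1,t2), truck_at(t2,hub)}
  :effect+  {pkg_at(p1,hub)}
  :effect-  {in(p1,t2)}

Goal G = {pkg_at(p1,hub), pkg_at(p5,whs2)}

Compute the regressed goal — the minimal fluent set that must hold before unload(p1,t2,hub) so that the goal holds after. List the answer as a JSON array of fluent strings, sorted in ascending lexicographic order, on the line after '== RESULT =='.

Compute (G \ add) ∪ pre:
  G ∩ del = {}  (empty — regression defined)
  G \ add = {pkg_at(p1,hub), pkg_at(p5,whs2)} \ {pkg_at(p1,hub)} = {pkg_at(p5,whs2)}
  ∪ pre   = {pkg_at(p5,whs2)} ∪ {in(p1,t2), truck_at(t2,hub)}
          = {in(p1,t2), pkg_at(p5,whs2), truck_at(t2,hub)}

== RESULT ==
["in(p1,t2)", "pkg_at(p5,whs2)", "truck_at(t2,hub)"]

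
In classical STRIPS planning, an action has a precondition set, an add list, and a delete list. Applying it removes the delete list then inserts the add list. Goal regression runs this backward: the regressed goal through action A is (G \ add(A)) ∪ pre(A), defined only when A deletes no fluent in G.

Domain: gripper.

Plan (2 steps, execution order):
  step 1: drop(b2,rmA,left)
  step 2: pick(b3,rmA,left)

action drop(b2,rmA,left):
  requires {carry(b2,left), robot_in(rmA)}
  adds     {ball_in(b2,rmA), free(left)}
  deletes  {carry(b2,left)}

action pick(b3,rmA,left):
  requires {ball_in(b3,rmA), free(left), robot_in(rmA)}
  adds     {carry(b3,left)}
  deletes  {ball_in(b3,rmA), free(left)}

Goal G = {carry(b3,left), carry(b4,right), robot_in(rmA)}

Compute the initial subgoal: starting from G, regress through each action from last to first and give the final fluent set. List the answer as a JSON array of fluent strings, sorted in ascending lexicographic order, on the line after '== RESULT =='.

Regress step by step:
  through step 2 (pick(b3,rmA,left)): drop {carry(b3,left)}, keep {carry(b4,right), robot_in(rmA)}, require {ball_in(b3,rmA), free(left), robot_in(rmA)}
    → {ball_in(b3,rmA), carry(b4,right), free(left), robot_in(rmA)}
  through step 1 (drop(b2,rmA,left)): drop {free(left)}, keep {ball_in(b3,rmA), carry(b4,right), robot_in(rmA)}, require {carry(b2,left), robot_in(rmA)}
    → {ball_in(b3,rmA), carry(b2,left), carry(b4,right), robot_in(rmA)}

== RESULT ==
["ball_in(b3,rmA)", "carry(b2,left)", "carry(b4,right)", "robot_in(rmA)"]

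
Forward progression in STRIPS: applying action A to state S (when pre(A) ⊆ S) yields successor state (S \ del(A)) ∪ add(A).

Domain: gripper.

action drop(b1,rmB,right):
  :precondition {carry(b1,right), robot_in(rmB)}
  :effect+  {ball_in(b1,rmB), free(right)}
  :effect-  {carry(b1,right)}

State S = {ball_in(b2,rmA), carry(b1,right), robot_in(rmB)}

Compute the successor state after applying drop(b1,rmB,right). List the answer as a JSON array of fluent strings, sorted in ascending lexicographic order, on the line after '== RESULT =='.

Compute (S \ del) ∪ add:
  pre ⊆ S: {carry(b1,right), robot_in(rmB)} ⊆ S  — applicable
  S \ del = {ball_in(b2,rmA), robot_in(rmB)}
  ∪ add   = {ball_in(b1,rmB), ball_in(b2,rmA), free(right), robot_in(rmB)}

== RESULT ==
["ball_in(b1,rmB)", "ball_in(b2,rmA)", "free(right)", "robot_in(rmB)"]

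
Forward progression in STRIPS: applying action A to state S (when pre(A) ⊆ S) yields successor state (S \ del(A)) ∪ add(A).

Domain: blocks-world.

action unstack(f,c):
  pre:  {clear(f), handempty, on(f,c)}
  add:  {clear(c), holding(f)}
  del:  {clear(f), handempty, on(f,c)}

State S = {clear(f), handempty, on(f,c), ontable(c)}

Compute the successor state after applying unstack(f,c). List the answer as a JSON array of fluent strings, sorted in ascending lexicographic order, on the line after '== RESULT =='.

Compute (S \ del) ∪ add:
  pre ⊆ S: {clear(f), handempty, on(f,c)} ⊆ S  — applicable
  S \ del = {ontable(c)}
  ∪ add   = {clear(c), holding(f), ontable(c)}

== RESULT ==
["clear(c)", "holding(f)", "ontable(c)"]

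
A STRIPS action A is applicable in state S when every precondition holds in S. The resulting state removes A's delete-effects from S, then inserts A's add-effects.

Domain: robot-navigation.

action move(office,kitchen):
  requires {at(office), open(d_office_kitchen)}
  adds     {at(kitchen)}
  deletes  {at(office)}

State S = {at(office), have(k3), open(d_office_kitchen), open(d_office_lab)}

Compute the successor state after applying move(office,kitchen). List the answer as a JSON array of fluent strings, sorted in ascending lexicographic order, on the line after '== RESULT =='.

Progress:
  pre ⊆ S: {at(office), open(d_office_kitchen)} ⊆ S  — applicable
  S \ del = {have(k3), open(d_office_kitchen), open(d_office_lab)}
  ∪ add   = {at(kitchen), have(k3), open(d_office_kitchen), open(d_office_lab)}

== RESULT ==
["at(kitchen)", "have(k3)", "open(d_office_kitchen)", "open(d_office_lab)"]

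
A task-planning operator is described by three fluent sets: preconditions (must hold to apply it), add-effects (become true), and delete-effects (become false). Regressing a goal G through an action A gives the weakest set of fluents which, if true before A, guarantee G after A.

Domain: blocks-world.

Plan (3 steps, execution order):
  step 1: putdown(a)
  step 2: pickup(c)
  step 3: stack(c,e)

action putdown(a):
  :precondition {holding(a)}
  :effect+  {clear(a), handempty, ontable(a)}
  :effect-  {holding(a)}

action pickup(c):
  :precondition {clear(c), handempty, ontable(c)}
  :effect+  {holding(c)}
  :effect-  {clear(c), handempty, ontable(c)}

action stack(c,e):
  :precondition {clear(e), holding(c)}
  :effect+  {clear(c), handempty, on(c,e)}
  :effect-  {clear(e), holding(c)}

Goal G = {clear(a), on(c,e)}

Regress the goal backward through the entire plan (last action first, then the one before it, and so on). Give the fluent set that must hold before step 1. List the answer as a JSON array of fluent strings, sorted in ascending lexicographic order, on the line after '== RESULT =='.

Work backward from the goal:
  through step 3 (stack(c,e)): drop {on(c,e)}, keep {clear(a)}, require {clear(e), holding(c)}
    → {clear(a), clear(e), holding(c)}
  through step 2 (pickup(c)): drop {holding(c)}, keep {clear(a), clear(e)}, require {clear(c), handempty, ontable(c)}
    → {clear(a), clear(c), clear(e), handempty, ontable(c)}
  through step 1 (putdown(a)): drop {clear(a), handempty}, keep {clear(c), clear(e), ontable(c)}, require {holding(a)}
    → {clear(c), clear(e), holding(a), ontable(c)}

== RESULT ==
["clear(c)", "clear(e)", "holding(a)", "ontable(c)"]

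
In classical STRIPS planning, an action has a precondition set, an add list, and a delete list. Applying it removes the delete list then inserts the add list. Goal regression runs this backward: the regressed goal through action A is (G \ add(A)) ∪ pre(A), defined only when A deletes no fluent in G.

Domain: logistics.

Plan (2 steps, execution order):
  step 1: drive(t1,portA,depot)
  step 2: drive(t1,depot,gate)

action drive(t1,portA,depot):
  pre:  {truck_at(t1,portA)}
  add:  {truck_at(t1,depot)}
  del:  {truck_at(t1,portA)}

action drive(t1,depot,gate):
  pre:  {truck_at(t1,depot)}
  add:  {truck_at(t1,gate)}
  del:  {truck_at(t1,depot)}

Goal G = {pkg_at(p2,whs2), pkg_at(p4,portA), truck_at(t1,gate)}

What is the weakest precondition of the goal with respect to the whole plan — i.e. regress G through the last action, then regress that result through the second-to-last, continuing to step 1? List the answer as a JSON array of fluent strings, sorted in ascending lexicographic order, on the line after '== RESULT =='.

Work backward from the goal:
  through step 2 (drive(t1,depot,gate)): drop {truck_at(t1,gate)}, keep {pkg_at(p2,whs2), pkg_at(p4,portA)}, require {truck_at(t1,depot)}
    → {pkg_at(p2,whs2), pkg_at(p4,portA), truck_at(t1,depot)}
  through step 1 (drive(t1,portA,depot)): drop {truck_at(t1,depot)}, keep {pkg_at(p2,whs2), pkg_at(p4,portA)}, require {truck_at(t1,portA)}
    → {pkg_at(p2,whs2), pkg_at(p4,portA), truck_at(t1,portA)}

== RESULT ==
["pkg_at(p2,whs2)", "pkg_at(p4,portA)", "truck_at(t1,portA)"]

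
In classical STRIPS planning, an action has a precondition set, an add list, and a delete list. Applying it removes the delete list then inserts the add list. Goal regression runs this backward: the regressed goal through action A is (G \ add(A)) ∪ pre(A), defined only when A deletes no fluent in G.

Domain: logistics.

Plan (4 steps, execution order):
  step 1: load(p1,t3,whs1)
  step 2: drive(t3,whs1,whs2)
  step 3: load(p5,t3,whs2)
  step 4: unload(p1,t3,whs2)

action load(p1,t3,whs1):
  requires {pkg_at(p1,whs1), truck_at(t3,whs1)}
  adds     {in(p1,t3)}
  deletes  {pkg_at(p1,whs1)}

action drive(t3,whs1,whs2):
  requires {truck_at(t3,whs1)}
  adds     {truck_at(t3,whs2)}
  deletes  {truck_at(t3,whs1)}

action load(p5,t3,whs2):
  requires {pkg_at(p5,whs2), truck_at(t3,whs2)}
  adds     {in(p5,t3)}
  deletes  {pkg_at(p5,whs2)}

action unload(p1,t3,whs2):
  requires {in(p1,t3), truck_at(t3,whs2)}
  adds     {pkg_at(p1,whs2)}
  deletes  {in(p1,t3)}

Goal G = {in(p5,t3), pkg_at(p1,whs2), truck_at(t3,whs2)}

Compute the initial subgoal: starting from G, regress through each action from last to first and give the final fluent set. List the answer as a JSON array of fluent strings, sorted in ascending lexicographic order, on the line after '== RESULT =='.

Work backward from the goal:
  through step 4 (unload(p1,t3,whs2)): drop {pkg_at(p1,whs2)}, keep {in(p5,t3), truck_at(t3,whs2)}, require {in(p1,t3), truck_at(t3,whs2)}
    → {in(p1,t3), in(p5,t3), truck_at(t3,whs2)}
  through step 3 (load(p5,t3,whs2)): drop {in(p5,t3)}, keep {in(p1,t3), truck_at(t3,whs2)}, require {pkg_at(p5,whs2), truck_at(t3,whs2)}
    → {in(p1,t3), pkg_at(p5,whs2), truck_at(t3,whs2)}
  through step 2 (drive(t3,whs1,whs2)): drop {truck_at(t3,whs2)}, keep {in(p1,t3), pkg_at(p5,whs2)}, require {truck_at(t3,whs1)}
    → {in(p1,t3), pkg_at(p5,whs2), truck_at(t3,whs1)}
  through step 1 (load(p1,t3,whs1)): drop {in(p1,t3)}, keep {pkg_at(p5,whs2), truck_at(t3,whs1)}, require {pkg_at(p1,whs1), truck_at(t3,whs1)}
    → {pkg_at(p1,whs1), pkg_at(p5,whs2), truck_at(t3,whs1)}

== RESULT ==
["pkg_at(p1,whs1)", "pkg_at(p5,whs2)", "truck_at(t3,whs1)"]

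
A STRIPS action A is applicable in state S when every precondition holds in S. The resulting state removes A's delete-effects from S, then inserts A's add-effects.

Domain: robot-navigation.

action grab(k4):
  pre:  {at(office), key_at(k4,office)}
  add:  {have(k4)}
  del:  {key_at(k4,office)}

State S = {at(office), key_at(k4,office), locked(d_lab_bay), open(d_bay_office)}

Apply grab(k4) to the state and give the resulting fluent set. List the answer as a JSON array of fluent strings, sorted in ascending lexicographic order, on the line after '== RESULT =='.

Compute (S \ del) ∪ add:
  pre ⊆ S: {at(office), key_at(k4,office)} ⊆ S  — applicable
  S \ del = {at(office), locked(d_lab_bay), open(d_bay_office)}
  ∪ add   = {at(office), have(k4), locked(d_lab_bay), open(d_bay_office)}

== RESULT ==
["at(office)", "have(k4)", "locked(d_lab_bay)", "open(d_bay_office)"]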